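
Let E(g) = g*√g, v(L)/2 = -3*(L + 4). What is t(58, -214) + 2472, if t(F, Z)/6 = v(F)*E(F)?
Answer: 2472 - 129456*√58 ≈ -9.8344e+5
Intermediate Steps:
v(L) = -24 - 6*L (v(L) = 2*(-3*(L + 4)) = 2*(-3*(4 + L)) = 2*(-12 - 3*L) = -24 - 6*L)
E(g) = g^(3/2)
t(F, Z) = 6*F^(3/2)*(-24 - 6*F) (t(F, Z) = 6*((-24 - 6*F)*F^(3/2)) = 6*(F^(3/2)*(-24 - 6*F)) = 6*F^(3/2)*(-24 - 6*F))
t(58, -214) + 2472 = 36*58^(3/2)*(-4 - 1*58) + 2472 = 36*(58*√58)*(-4 - 58) + 2472 = 36*(58*√58)*(-62) + 2472 = -129456*√58 + 2472 = 2472 - 129456*√58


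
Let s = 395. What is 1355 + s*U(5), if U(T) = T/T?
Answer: 1750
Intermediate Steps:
U(T) = 1
1355 + s*U(5) = 1355 + 395*1 = 1355 + 395 = 1750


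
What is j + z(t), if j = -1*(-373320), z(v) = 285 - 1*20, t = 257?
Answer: 373585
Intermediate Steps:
z(v) = 265 (z(v) = 285 - 20 = 265)
j = 373320
j + z(t) = 373320 + 265 = 373585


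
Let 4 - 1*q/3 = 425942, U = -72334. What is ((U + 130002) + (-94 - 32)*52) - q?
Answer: 1328930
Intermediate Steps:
q = -1277814 (q = 12 - 3*425942 = 12 - 1277826 = -1277814)
((U + 130002) + (-94 - 32)*52) - q = ((-72334 + 130002) + (-94 - 32)*52) - 1*(-1277814) = (57668 - 126*52) + 1277814 = (57668 - 6552) + 1277814 = 51116 + 1277814 = 1328930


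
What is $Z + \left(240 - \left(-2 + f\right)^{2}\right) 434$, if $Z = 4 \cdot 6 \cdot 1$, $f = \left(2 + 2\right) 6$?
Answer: $-105872$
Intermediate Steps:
$f = 24$ ($f = 4 \cdot 6 = 24$)
$Z = 24$ ($Z = 24 \cdot 1 = 24$)
$Z + \left(240 - \left(-2 + f\right)^{2}\right) 434 = 24 + \left(240 - \left(-2 + 24\right)^{2}\right) 434 = 24 + \left(240 - 22^{2}\right) 434 = 24 + \left(240 - 484\right) 434 = 24 - 105896 = -105872$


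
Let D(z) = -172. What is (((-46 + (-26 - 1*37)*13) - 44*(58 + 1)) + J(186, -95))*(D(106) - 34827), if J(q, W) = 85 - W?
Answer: 114831719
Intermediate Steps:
(((-46 + (-26 - 1*37)*13) - 44*(58 + 1)) + J(186, -95))*(D(106) - 34827) = (((-46 + (-26 - 1*37)*13) - 44*(58 + 1)) + (85 - 1*(-95)))*(-172 - 34827) = (((-46 + (-26 - 37)*13) - 44*59) + (85 + 95))*(-34999) = (((-46 - 63*13) - 2596) + 180)*(-34999) = (((-46 - 819) - 2596) + 180)*(-34999) = ((-865 - 2596) + 180)*(-34999) = (-3461 + 180)*(-34999) = -3281*(-34999) = 114831719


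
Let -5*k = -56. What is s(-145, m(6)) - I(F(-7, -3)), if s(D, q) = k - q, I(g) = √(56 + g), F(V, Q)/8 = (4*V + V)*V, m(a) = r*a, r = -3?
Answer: 146/5 - 12*√14 ≈ -15.700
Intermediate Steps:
k = 56/5 (k = -⅕*(-56) = 56/5 ≈ 11.200)
m(a) = -3*a
F(V, Q) = 40*V² (F(V, Q) = 8*((4*V + V)*V) = 8*((5*V)*V) = 8*(5*V²) = 40*V²)
s(D, q) = 56/5 - q
s(-145, m(6)) - I(F(-7, -3)) = (56/5 - (-3)*6) - √(56 + 40*(-7)²) = (56/5 - 1*(-18)) - √(56 + 40*49) = (56/5 + 18) - √(56 + 1960) = 146/5 - √2016 = 146/5 - 12*√14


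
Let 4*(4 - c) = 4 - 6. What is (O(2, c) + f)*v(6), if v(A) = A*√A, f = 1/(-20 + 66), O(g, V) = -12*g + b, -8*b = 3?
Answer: -13443*√6/92 ≈ -357.92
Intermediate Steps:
b = -3/8 (b = -⅛*3 = -3/8 ≈ -0.37500)
c = 9/2 (c = 4 - (4 - 6)/4 = 4 - ¼*(-2) = 4 + ½ = 9/2 ≈ 4.5000)
O(g, V) = -3/8 - 12*g (O(g, V) = -12*g - 3/8 = -3/8 - 12*g)
f = 1/46 ≈ 0.021739
v(A) = A^(3/2)
(O(2, c) + f)*v(6) = ((-3/8 - 12*2) + 1/46)*6^(3/2) = ((-3/8 - 24) + 1/46)*(6*√6) = (-195/8 + 1/46)*(6*√6) = -13443*√6/92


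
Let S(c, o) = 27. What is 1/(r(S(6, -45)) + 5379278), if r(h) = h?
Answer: 1/5379305 ≈ 1.8590e-7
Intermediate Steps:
1/(r(S(6, -45)) + 5379278) = 1/(27 + 5379278) = 1/5379305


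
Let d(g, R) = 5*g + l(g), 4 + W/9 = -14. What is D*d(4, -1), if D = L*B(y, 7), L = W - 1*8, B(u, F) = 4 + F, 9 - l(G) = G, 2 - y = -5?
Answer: -46750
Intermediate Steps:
y = 7 (y = 2 - 1*(-5) = 2 + 5 = 7)
l(G) = 9 - G
W = -162 (W = -36 + 9*(-14) = -36 - 126 = -162)
L = -170 (L = -162 - 1*8 = -162 - 8 = -170)
d(g, R) = 9 + 4*g (d(g, R) = 5*g + (9 - g) = 9 + 4*g)
D = -1870 (D = -170*(4 + 7) = -170*11 = -1870)
D*d(4, -1) = -1870*(9 + 4*4) = -1870*(9 + 16) = -1870*25 = -46750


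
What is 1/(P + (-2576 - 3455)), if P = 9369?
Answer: 1/3338 ≈ 0.00029958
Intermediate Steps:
1/(P + (-2576 - 3455)) = 1/(9369 + (-2576 - 3455)) = 1/(9369 - 6031) = 1/3338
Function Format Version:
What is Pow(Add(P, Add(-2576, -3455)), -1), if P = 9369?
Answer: Rational(1, 3338) ≈ 0.00029958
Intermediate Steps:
Pow(Add(P, Add(-2576, -3455)), -1) = Pow(Add(9369, Add(-2576, -3455)), -1) = Pow(Add(9369, -6031), -1) = Pow(3338, -1) = Rational(1, 3338)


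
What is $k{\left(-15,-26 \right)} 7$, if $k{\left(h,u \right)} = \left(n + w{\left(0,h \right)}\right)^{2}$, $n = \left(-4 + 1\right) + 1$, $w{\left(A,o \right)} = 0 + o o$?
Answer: $348103$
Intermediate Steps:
$w{\left(A,o \right)} = o^{2}$ ($w{\left(A,o \right)} = 0 + o^{2} = o^{2}$)
$n = -2$ ($n = -3 + 1 = -2$)
$k{\left(h,u \right)} = \left(-2 + h^{2}\right)^{2}$
$k{\left(-15,-26 \right)} 7 = \left(-2 + \left(-15\right)^{2}\right)^{2} \cdot 7 = \left(-2 + 225\right)^{2} \cdot 7 = 223^{2} \cdot 7 = 49729 \cdot 7 = 348103$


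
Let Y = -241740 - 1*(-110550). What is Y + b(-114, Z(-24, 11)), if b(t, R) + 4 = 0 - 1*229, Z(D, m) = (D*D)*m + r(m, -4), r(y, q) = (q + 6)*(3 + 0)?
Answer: -131423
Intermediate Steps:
r(y, q) = 18 + 3*q (r(y, q) = (6 + q)*3 = 18 + 3*q)
Z(D, m) = 6 + m*D**2 (Z(D, m) = (D*D)*m + (18 + 3*(-4)) = D**2*m + (18 - 12) = m*D**2 + 6 = 6 + m*D**2)
b(t, R) = -233 (b(t, R) = -4 + (0 - 1*229) = -4 + (0 - 229) = -4 - 229 = -233)
Y = -131190 (Y = -241740 + 110550 = -131190)
Y + b(-114, Z(-24, 11)) = -131190 - 233 = -131423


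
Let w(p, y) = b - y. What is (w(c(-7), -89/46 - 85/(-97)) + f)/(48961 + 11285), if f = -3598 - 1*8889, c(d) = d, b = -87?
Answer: -6233385/29868628 ≈ -0.20869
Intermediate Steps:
w(p, y) = -87 - y
f = -12487 (f = -3598 - 8889 = -12487)
(w(c(-7), -89/46 - 85/(-97)) + f)/(48961 + 11285) = ((-87 - (-89/46 - 85/(-97))) - 12487)/(48961 + 11285) = ((-87 - (-89*1/46 - 85*(-1/97))) - 12487)/60246 = ((-87 - (-89/46 + 85/97)) - 12487)*(1/60246) = ((-87 - 1*(-4723/4462)) - 12487)*(1/60246) = ((-87 + 4723/4462) - 12487)*(1/60246) = (-383471/4462 - 12487)*(1/60246) = -56100465/4462*1/60246 = -6233385/29868628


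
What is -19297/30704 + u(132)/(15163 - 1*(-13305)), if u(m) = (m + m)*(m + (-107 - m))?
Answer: -32197127/19865488 ≈ -1.6208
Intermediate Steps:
u(m) = -214*m (u(m) = (2*m)*(-107) = -214*m)
-19297/30704 + u(132)/(15163 - 1*(-13305)) = -19297/30704 + (-214*132)/(15163 - 1*(-13305)) = -19297*1/30704 - 28248/(15163 + 13305) = -19297/30704 - 28248/28468 = -19297/30704 - 28248*1/28468 = -19297/30704 - 642/647 = -32197127/19865488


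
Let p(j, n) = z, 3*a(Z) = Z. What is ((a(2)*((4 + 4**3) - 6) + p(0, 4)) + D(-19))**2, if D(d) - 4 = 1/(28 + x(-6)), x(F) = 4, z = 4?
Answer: 22458121/9216 ≈ 2436.9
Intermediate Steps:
a(Z) = Z/3
p(j, n) = 4
D(d) = 129/32 (D(d) = 4 + 1/(28 + 4) = 4 + 1/32 = 129/32)
((a(2)*((4 + 4**3) - 6) + p(0, 4)) + D(-19))**2 = ((((1/3)*2)*((4 + 4**3) - 6) + 4) + 129/32)**2 = ((2*((4 + 64) - 6)/3 + 4) + 129/32)**2 = ((2*(68 - 6)/3 + 4) + 129/32)**2 = (((2/3)*62 + 4) + 129/32)**2 = ((124/3 + 4) + 129/32)**2 = (136/3 + 129/32)**2 = (4739/96)**2 = 22458121/9216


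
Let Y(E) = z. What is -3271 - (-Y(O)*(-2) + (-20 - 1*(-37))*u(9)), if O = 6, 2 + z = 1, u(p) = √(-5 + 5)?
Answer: -3269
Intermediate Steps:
u(p) = 0 (u(p) = √0 = 0)
z = -1 (z = -2 + 1 = -1)
Y(E) = -1
-3271 - (-Y(O)*(-2) + (-20 - 1*(-37))*u(9)) = -3271 - (-1*(-1)*(-2) + (-20 - 1*(-37))*0) = -3271 - (1*(-2) + (-20 + 37)*0) = -3271 - (-2 + 17*0) = -3271 - (-2 + 0) = -3271 - 1*(-2) = -3271 + 2 = -3269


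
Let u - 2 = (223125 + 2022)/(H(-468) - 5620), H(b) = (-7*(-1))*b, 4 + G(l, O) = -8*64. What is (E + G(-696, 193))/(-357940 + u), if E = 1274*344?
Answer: -778827008/636888319 ≈ -1.2229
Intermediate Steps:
G(l, O) = -516 (G(l, O) = -4 - 8*64 = -4 - 512 = -516)
E = 438256
H(b) = 7*b
u = -207355/8896 (u = 2 + (223125 + 2022)/(7*(-468) - 5620) = 2 + 225147/(-3276 - 5620) = 2 + 225147/(-8896) = 2 + 225147*(-1/8896) = 2 - 225147/8896 = -207355/8896 ≈ -23.309)
(E + G(-696, 193))/(-357940 + u) = (438256 - 516)/(-357940 - 207355/8896) = 437740/(-3184441595/8896) = 437740*(-8896/3184441595) = -778827008/636888319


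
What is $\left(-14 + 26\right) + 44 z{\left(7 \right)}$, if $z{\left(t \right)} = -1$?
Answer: $-32$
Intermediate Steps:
$\left(-14 + 26\right) + 44 z{\left(7 \right)} = \left(-14 + 26\right) + 44 \left(-1\right) = 12 - 44 = -32$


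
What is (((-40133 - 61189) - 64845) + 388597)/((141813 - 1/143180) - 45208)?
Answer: 31847527400/13831903899 ≈ 2.3025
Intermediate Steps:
(((-40133 - 61189) - 64845) + 388597)/((141813 - 1/143180) - 45208) = ((-101322 - 64845) + 388597)/((141813 - 1*1/143180) - 45208) = (-166167 + 388597)/((141813 - 1/143180) - 45208) = 222430/(20304785339/143180 - 45208) = 222430/(13831903899/143180) = 222430*(143180/13831903899) = 31847527400/13831903899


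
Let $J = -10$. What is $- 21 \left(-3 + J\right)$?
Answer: $273$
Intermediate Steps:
$- 21 \left(-3 + J\right) = - 21 \left(-3 - 10\right) = \left(-21\right) \left(-13\right) = 273$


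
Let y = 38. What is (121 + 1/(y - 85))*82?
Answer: 466252/47 ≈ 9920.3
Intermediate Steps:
(121 + 1/(y - 85))*82 = (121 + 1/(38 - 85))*82 = (121 + 1/(-47))*82 = (121 - 1/47)*82 = (5686/47)*82 = 466252/47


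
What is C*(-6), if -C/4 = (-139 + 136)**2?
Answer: 216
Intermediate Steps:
C = -36 (C = -4*(-139 + 136)**2 = -4*(-3)**2 = -4*9 = -36)
C*(-6) = -36*(-6) = 216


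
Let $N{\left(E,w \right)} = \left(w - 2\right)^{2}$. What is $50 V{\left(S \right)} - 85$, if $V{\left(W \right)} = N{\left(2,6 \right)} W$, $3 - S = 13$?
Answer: $-8085$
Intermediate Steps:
$S = -10$ ($S = 3 - 13 = -10$)
$N{\left(E,w \right)} = \left(-2 + w\right)^{2}$
$V{\left(W \right)} = 16 W$ ($V{\left(W \right)} = \left(-2 + 6\right)^{2} W = 4^{2} W = 16 W$)
$50 V{\left(S \right)} - 85 = 50 \cdot 16 \left(-10\right) - 85 = 50 \left(-160\right) - 85 = -8000 - 85 = -8085$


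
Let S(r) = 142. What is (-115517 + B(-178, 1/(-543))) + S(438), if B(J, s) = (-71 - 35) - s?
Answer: -62706182/543 ≈ -1.1548e+5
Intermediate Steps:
B(J, s) = -106 - s
(-115517 + B(-178, 1/(-543))) + S(438) = (-115517 + (-106 - 1/(-543))) + 142 = (-115517 + (-106 - 1*(-1/543))) + 142 = (-115517 + (-106 + 1/543)) + 142 = (-115517 - 57557/543) + 142 = -62783288/543 + 142 = -62706182/543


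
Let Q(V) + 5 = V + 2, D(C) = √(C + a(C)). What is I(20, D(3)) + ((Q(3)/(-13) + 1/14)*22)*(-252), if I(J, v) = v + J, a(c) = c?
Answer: -376 + √6 ≈ -373.55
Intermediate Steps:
D(C) = √2*√C (D(C) = √(C + C) = √(2*C) = √2*√C)
I(J, v) = J + v
Q(V) = -3 + V (Q(V) = -5 + (V + 2) = -5 + (2 + V) = -3 + V)
I(20, D(3)) + ((Q(3)/(-13) + 1/14)*22)*(-252) = (20 + √2*√3) + (((-3 + 3)/(-13) + 1/14)*22)*(-252) = (20 + √6) + ((0*(-1/13) + 1*(1/14))*22)*(-252) = (20 + √6) + ((0 + 1/14)*22)*(-252) = (20 + √6) + ((1/14)*22)*(-252) = (20 + √6) + (11/7)*(-252) = (20 + √6) - 396 = -376 + √6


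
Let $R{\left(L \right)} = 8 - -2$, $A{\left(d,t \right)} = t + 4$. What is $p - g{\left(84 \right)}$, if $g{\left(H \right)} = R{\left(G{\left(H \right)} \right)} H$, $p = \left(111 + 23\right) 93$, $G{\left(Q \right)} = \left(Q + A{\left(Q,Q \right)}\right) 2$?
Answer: $11622$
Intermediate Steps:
$A{\left(d,t \right)} = 4 + t$
$G{\left(Q \right)} = 8 + 4 Q$ ($G{\left(Q \right)} = \left(Q + \left(4 + Q\right)\right) 2 = \left(4 + 2 Q\right) 2 = 8 + 4 Q$)
$p = 12462$ ($p = 134 \cdot 93 = 12462$)
$R{\left(L \right)} = 10$ ($R{\left(L \right)} = 8 + 2 = 10$)
$g{\left(H \right)} = 10 H$
$p - g{\left(84 \right)} = 12462 - 10 \cdot 84 = 12462 - 840 = 11622$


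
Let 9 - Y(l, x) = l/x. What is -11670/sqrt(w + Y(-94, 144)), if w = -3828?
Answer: 70020*I*sqrt(549842)/274921 ≈ 188.86*I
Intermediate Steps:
Y(l, x) = 9 - l/x
-11670/sqrt(w + Y(-94, 144)) = -11670/sqrt(-3828 + (9 - 1*(-94)/144)) = -11670/sqrt(-3828 + (9 - 1*(-94)*1/144)) = -11670/sqrt(-3828 + (9 + 47/72)) = -11670/sqrt(-3828 + 695/72) = -11670*(-6*I*sqrt(549842)/274921) = -(-70020)*I*sqrt(549842)/274921 = 70020*I*sqrt(549842)/274921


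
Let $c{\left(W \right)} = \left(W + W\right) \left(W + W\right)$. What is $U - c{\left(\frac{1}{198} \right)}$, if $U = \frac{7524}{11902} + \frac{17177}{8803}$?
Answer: $\frac{120580694360}{46676507823} \approx 2.5833$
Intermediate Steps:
$U = \frac{12303383}{4762423}$ ($U = 7524 \cdot \frac{1}{11902} + 17177 \cdot \frac{1}{8803} = \frac{342}{541} + \frac{17177}{8803} = \frac{12303383}{4762423} \approx 2.5834$)
$c{\left(W \right)} = 4 W^{2}$ ($c{\left(W \right)} = 2 W 2 W = 4 W^{2}$)
$U - c{\left(\frac{1}{198} \right)} = \frac{12303383}{4762423} - 4 \left(\frac{1}{198}\right)^{2} = \frac{12303383}{4762423} - \frac{4}{39204} = \frac{12303383}{4762423} - 4 \cdot \frac{1}{39204} = \frac{12303383}{4762423} - \frac{1}{9801} = \frac{120580694360}{46676507823}$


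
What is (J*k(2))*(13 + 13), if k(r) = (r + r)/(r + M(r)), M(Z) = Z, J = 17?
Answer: 442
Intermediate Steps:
k(r) = 1 (k(r) = (r + r)/(r + r) = (2*r)/((2*r)) = (2*r)*(1/(2*r)) = 1)
(J*k(2))*(13 + 13) = (17*1)*(13 + 13) = 17*26 = 442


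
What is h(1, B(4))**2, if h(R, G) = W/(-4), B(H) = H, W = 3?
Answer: 9/16 ≈ 0.56250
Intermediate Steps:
h(R, G) = -3/4 (h(R, G) = 3/(-4) = 3*(-1/4) = -3/4)
h(1, B(4))**2 = (-3/4)**2 = 9/16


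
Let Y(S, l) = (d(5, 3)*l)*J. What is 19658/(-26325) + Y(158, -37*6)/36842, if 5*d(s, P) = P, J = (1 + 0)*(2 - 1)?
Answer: -27990251/37302525 ≈ -0.75036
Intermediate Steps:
J = 1 (J = 1*1 = 1)
d(s, P) = P/5
Y(S, l) = 3*l/5 (Y(S, l) = (((1/5)*3)*l)*1 = (3*l/5)*1 = 3*l/5)
19658/(-26325) + Y(158, -37*6)/36842 = 19658/(-26325) + (3*(-37*6)/5)/36842 = 19658*(-1/26325) + ((3/5)*(-222))*(1/36842) = -19658/26325 - 666/5*1/36842 = -19658/26325 - 333/92105 = -27990251/37302525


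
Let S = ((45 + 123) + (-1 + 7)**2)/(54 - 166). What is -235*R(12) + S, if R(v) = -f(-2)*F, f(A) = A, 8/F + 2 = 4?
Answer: -52691/28 ≈ -1881.8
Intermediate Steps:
F = 4 (F = 8/(-2 + 4) = 8/2 = 8*(1/2) = 4)
R(v) = 8 (R(v) = -(-2)*4 = -1*(-8) = 8)
S = -51/28 (S = (168 + 6**2)/(-112) = (168 + 36)*(-1/112) = 204*(-1/112) = -51/28 ≈ -1.8214)
-235*R(12) + S = -235*8 - 51/28 = -1880 - 51/28 = -52691/28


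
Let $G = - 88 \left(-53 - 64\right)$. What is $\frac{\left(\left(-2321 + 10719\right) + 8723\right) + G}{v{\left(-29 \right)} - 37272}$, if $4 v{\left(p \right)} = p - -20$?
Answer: $- \frac{2812}{3823} \approx -0.73555$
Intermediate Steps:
$G = 10296$ ($G = \left(-88\right) \left(-117\right) = 10296$)
$v{\left(p \right)} = 5 + \frac{p}{4}$ ($v{\left(p \right)} = \frac{p - -20}{4} = \frac{p + 20}{4} = \frac{20 + p}{4} = 5 + \frac{p}{4}$)
$\frac{\left(\left(-2321 + 10719\right) + 8723\right) + G}{v{\left(-29 \right)} - 37272} = \frac{\left(\left(-2321 + 10719\right) + 8723\right) + 10296}{\left(5 + \frac{1}{4} \left(-29\right)\right) - 37272} = \frac{\left(8398 + 8723\right) + 10296}{\left(5 - \frac{29}{4}\right) - 37272} = \frac{17121 + 10296}{- \frac{9}{4} - 37272} = \frac{27417}{- \frac{149097}{4}} = 27417 \left(- \frac{4}{149097}\right) = - \frac{2812}{3823}$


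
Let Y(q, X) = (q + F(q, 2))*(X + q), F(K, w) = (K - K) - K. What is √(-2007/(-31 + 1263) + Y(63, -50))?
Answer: 3*I*√17171/308 ≈ 1.2763*I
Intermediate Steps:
F(K, w) = -K (F(K, w) = 0 - K = -K)
Y(q, X) = 0 (Y(q, X) = (q - q)*(X + q) = 0*(X + q) = 0)
√(-2007/(-31 + 1263) + Y(63, -50)) = √(-2007/(-31 + 1263) + 0) = √(-2007/1232 + 0) = √(-2007/1232) = 3*I*√17171/308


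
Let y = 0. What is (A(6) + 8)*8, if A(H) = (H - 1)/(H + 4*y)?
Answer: 212/3 ≈ 70.667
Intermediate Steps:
A(H) = (-1 + H)/H (A(H) = (H - 1)/(H + 4*0) = (-1 + H)/(H + 0) = (-1 + H)/H)
(A(6) + 8)*8 = ((-1 + 6)/6 + 8)*8 = ((1/6)*5 + 8)*8 = (5/6 + 8)*8 = (53/6)*8 = 212/3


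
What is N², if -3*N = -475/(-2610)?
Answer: 9025/2452356 ≈ 0.0036801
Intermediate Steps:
N = -95/1566 (N = -(-475)/(3*(-2610)) = -(-475)*(-1)/(3*2610) = -⅓*95/522 = -95/1566 ≈ -0.060664)
N² = (-95/1566)² = 9025/2452356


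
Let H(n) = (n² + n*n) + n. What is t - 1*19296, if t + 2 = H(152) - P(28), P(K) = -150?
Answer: 27212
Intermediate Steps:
H(n) = n + 2*n² (H(n) = (n² + n²) + n = 2*n² + n = n + 2*n²)
t = 46508 (t = -2 + (152*(1 + 2*152) - 1*(-150)) = -2 + (152*(1 + 304) + 150) = -2 + (152*305 + 150) = -2 + (46360 + 150) = -2 + 46510 = 46508)
t - 1*19296 = 46508 - 1*19296 = 46508 - 19296 = 27212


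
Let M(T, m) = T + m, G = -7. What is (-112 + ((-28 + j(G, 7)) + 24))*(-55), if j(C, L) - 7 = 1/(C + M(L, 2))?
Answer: 11935/2 ≈ 5967.5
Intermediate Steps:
j(C, L) = 7 + 1/(2 + C + L) (j(C, L) = 7 + 1/(C + (L + 2)) = 7 + 1/(C + (2 + L)) = 7 + 1/(2 + C + L))
(-112 + ((-28 + j(G, 7)) + 24))*(-55) = (-112 + ((-28 + (15 + 7*(-7) + 7*7)/(2 - 7 + 7)) + 24))*(-55) = (-112 + ((-28 + (15 - 49 + 49)/2) + 24))*(-55) = (-112 + ((-28 + (½)*15) + 24))*(-55) = (-112 + ((-28 + 15/2) + 24))*(-55) = (-112 + (-41/2 + 24))*(-55) = (-112 + 7/2)*(-55) = -217/2*(-55) = 11935/2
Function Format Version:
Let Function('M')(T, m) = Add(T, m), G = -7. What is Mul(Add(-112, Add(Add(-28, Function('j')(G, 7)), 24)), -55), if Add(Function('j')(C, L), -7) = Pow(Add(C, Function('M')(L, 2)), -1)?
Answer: Rational(11935, 2) ≈ 5967.5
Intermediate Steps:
Function('j')(C, L) = Add(7, Pow(Add(2, C, L), -1)) (Function('j')(C, L) = Add(7, Pow(Add(C, Add(L, 2)), -1)) = Add(7, Pow(Add(C, Add(2, L)), -1)) = Add(7, Pow(Add(2, C, L), -1)))
Mul(Add(-112, Add(Add(-28, Function('j')(G, 7)), 24)), -55) = Mul(Add(-112, Add(Add(-28, Mul(Pow(Add(2, -7, 7), -1), Add(15, Mul(7, -7), Mul(7, 7)))), 24)), -55) = Mul(Add(-112, Add(Add(-28, Mul(Pow(2, -1), Add(15, -49, 49))), 24)), -55) = Mul(Add(-112, Add(Add(-28, Mul(Rational(1, 2), 15)), 24)), -55) = Mul(Add(-112, Add(Add(-28, Rational(15, 2)), 24)), -55) = Mul(Add(-112, Add(Rational(-41, 2), 24)), -55) = Mul(Add(-112, Rational(7, 2)), -55) = Mul(Rational(-217, 2), -55) = Rational(11935, 2)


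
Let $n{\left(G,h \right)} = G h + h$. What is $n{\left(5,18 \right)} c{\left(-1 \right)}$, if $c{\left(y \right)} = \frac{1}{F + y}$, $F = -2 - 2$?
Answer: $- \frac{108}{5} \approx -21.6$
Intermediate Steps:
$F = -4$
$n{\left(G,h \right)} = h + G h$
$c{\left(y \right)} = \frac{1}{-4 + y}$
$n{\left(5,18 \right)} c{\left(-1 \right)} = \frac{18 \left(1 + 5\right)}{-4 - 1} = \frac{18 \cdot 6}{-5} = 108 \left(- \frac{1}{5}\right) = - \frac{108}{5}$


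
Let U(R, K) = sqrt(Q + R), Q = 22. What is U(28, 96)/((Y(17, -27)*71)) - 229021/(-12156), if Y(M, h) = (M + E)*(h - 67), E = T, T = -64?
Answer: 229021/12156 + 5*sqrt(2)/313678 ≈ 18.840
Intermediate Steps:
E = -64
Y(M, h) = (-67 + h)*(-64 + M) (Y(M, h) = (M - 64)*(h - 67) = (-64 + M)*(-67 + h) = (-67 + h)*(-64 + M))
U(R, K) = sqrt(22 + R)
U(28, 96)/((Y(17, -27)*71)) - 229021/(-12156) = sqrt(22 + 28)/(((4288 - 67*17 - 64*(-27) + 17*(-27))*71)) - 229021/(-12156) = sqrt(50)/(((4288 - 1139 + 1728 - 459)*71)) - 229021*(-1/12156) = (5*sqrt(2))/((4418*71)) + 229021/12156 = (5*sqrt(2))/313678 + 229021/12156 = (5*sqrt(2))*(1/313678) + 229021/12156 = 5*sqrt(2)/313678 + 229021/12156 = 229021/12156 + 5*sqrt(2)/313678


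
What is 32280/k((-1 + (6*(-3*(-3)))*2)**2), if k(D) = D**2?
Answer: 32280/131079601 ≈ 0.00024626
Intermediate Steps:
32280/k((-1 + (6*(-3*(-3)))*2)**2) = 32280/(((-1 + (6*(-3*(-3)))*2)**2)**2) = 32280/(((-1 + (6*9)*2)**2)**2) = 32280/(((-1 + 54*2)**2)**2) = 32280/(((-1 + 108)**2)**2) = 32280/((107**2)**2) = 32280/(11449**2) = 32280/131079601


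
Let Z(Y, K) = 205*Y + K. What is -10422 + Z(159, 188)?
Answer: 22361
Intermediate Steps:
Z(Y, K) = K + 205*Y
-10422 + Z(159, 188) = -10422 + (188 + 205*159) = -10422 + (188 + 32595) = -10422 + 32783 = 22361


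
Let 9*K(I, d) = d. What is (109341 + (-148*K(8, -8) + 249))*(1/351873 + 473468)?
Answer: 164517098391804110/3166857 ≈ 5.1950e+10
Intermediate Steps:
K(I, d) = d/9
(109341 + (-148*K(8, -8) + 249))*(1/351873 + 473468) = (109341 + (-148*(-8)/9 + 249))*(1/351873 + 473468) = (109341 + (-148*(-8/9) + 249))*(1/351873 + 473468) = (109341 + (1184/9 + 249))*(166600605565/351873) = (109341 + 3425/9)*(166600605565/351873) = (987494/9)*(166600605565/351873) = 164517098391804110/3166857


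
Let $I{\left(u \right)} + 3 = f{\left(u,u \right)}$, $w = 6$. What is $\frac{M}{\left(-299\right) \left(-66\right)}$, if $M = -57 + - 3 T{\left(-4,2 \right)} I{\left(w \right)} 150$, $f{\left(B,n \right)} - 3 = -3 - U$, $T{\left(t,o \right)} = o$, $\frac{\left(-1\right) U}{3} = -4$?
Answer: $\frac{4481}{6578} \approx 0.68121$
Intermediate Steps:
$U = 12$ ($U = \left(-3\right) \left(-4\right) = 12$)
$f{\left(B,n \right)} = -12$ ($f{\left(B,n \right)} = 3 - 15 = -12$)
$I{\left(u \right)} = -15$ ($I{\left(u \right)} = -3 - 12 = -15$)
$M = 13443$ ($M = -57 + \left(-3\right) 2 \left(-15\right) 150 = -57 + \left(-6\right) \left(-15\right) 150 = -57 + 90 \cdot 150 = -57 + 13500 = 13443$)
$\frac{M}{\left(-299\right) \left(-66\right)} = \frac{13443}{\left(-299\right) \left(-66\right)} = \frac{13443}{19734} = 13443 \cdot \frac{1}{19734} = \frac{4481}{6578}$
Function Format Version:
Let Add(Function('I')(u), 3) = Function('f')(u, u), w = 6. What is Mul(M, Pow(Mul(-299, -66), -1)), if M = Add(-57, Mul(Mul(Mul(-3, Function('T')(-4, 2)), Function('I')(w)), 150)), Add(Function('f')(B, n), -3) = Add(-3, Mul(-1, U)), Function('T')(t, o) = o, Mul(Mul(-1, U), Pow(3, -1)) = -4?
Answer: Rational(4481, 6578) ≈ 0.68121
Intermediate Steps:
U = 12 (U = Mul(-3, -4) = 12)
Function('f')(B, n) = -12 (Function('f')(B, n) = Add(3, Add(-3, Mul(-1, 12))) = Add(3, Add(-3, -12)) = Add(3, -15) = -12)
Function('I')(u) = -15 (Function('I')(u) = Add(-3, -12) = -15)
M = 13443 (M = Add(-57, Mul(Mul(Mul(-3, 2), -15), 150)) = Add(-57, Mul(Mul(-6, -15), 150)) = Add(-57, Mul(90, 150)) = Add(-57, 13500) = 13443)
Mul(M, Pow(Mul(-299, -66), -1)) = Mul(13443, Pow(Mul(-299, -66), -1)) = Mul(13443, Pow(19734, -1)) = Mul(13443, Rational(1, 19734)) = Rational(4481, 6578)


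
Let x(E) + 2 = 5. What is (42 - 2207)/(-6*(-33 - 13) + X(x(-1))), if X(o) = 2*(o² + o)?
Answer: -433/60 ≈ -7.2167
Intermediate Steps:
x(E) = 3 (x(E) = -2 + 5 = 3)
X(o) = 2*o + 2*o² (X(o) = 2*(o + o²) = 2*o + 2*o²)
(42 - 2207)/(-6*(-33 - 13) + X(x(-1))) = (42 - 2207)/(-6*(-33 - 13) + 2*3*(1 + 3)) = -2165/(-6*(-46) + 2*3*4) = -2165/(276 + 24) = -2165/300 = -2165*1/300 = -433/60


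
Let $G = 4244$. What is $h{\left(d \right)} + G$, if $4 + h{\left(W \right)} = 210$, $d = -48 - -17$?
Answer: $4450$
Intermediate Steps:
$d = -31$ ($d = -48 + 17 = -31$)
$h{\left(W \right)} = 206$ ($h{\left(W \right)} = -4 + 210 = 206$)
$h{\left(d \right)} + G = 206 + 4244 = 4450$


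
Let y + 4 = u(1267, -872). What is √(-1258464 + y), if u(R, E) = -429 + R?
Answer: I*√1257630 ≈ 1121.4*I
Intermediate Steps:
y = 834 (y = -4 + (-429 + 1267) = -4 + 838 = 834)
√(-1258464 + y) = √(-1258464 + 834) = √(-1257630) = I*√1257630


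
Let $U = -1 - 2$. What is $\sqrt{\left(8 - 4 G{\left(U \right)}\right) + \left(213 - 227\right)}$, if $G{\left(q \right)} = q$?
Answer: $\sqrt{6} \approx 2.4495$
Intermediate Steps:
$U = -3$
$\sqrt{\left(8 - 4 G{\left(U \right)}\right) + \left(213 - 227\right)} = \sqrt{\left(8 - -12\right) + \left(213 - 227\right)} = \sqrt{\left(8 + 12\right) - 14} = \sqrt{20 - 14} = \sqrt{6}$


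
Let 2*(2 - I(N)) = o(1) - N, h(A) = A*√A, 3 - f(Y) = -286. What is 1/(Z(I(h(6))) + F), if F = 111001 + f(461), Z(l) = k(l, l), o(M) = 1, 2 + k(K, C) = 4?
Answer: 1/111292 ≈ 8.9854e-6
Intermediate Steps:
k(K, C) = 2 (k(K, C) = -2 + 4 = 2)
f(Y) = 289 (f(Y) = 3 - 1*(-286) = 3 + 286 = 289)
h(A) = A^(3/2)
I(N) = 3/2 + N/2 (I(N) = 2 - (1 - N)/2 = 2 + (-½ + N/2) = 3/2 + N/2)
Z(l) = 2
F = 111290 (F = 111001 + 289 = 111290)
1/(Z(I(h(6))) + F) = 1/(2 + 111290) = 1/111292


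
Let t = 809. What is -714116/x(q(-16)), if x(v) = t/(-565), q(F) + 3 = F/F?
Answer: 403475540/809 ≈ 4.9873e+5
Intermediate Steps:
q(F) = -2 (q(F) = -3 + F/F = -3 + 1 = -2)
x(v) = -809/565 (x(v) = 809/(-565) = 809*(-1/565) = -809/565)
-714116/x(q(-16)) = -714116/(-809/565) = -714116*(-565/809) = 403475540/809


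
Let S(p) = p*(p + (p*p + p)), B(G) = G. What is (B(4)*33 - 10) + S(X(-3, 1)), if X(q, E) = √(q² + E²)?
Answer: 142 + 10*√10 ≈ 173.62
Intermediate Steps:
X(q, E) = √(E² + q²)
S(p) = p*(p² + 2*p) (S(p) = p*(p + (p² + p)) = p*(p + (p + p²)) = p*(p² + 2*p))
(B(4)*33 - 10) + S(X(-3, 1)) = (4*33 - 10) + (√(1² + (-3)²))²*(2 + √(1² + (-3)²)) = (132 - 10) + (√(1 + 9))²*(2 + √(1 + 9)) = 122 + (√10)²*(2 + √10) = 122 + 10*(2 + √10) = 122 + (20 + 10*√10) = 142 + 10*√10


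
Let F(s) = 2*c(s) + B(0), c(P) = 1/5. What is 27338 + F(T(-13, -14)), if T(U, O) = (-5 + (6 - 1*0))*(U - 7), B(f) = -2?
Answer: 136682/5 ≈ 27336.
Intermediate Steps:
T(U, O) = -7 + U (T(U, O) = (-5 + (6 + 0))*(-7 + U) = (-5 + 6)*(-7 + U) = 1*(-7 + U) = -7 + U)
c(P) = ⅕
F(s) = -8/5 (F(s) = 2*(⅕) - 2 = ⅖ - 2 = -8/5)
27338 + F(T(-13, -14)) = 27338 - 8/5 = 136682/5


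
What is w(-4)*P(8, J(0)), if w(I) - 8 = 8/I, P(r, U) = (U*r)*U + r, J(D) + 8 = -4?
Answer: 6960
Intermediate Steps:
J(D) = -12 (J(D) = -8 - 4 = -12)
P(r, U) = r + r*U**2 (P(r, U) = r*U**2 + r = r + r*U**2)
w(I) = 8 + 8/I
w(-4)*P(8, J(0)) = (8 + 8/(-4))*(8*(1 + (-12)**2)) = (8 + 8*(-1/4))*(8*(1 + 144)) = (8 - 2)*(8*145) = 6*1160 = 6960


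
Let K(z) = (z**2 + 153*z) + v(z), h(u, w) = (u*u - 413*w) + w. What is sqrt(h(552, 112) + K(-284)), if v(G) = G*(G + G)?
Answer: 2*sqrt(114269) ≈ 676.07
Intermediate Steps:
h(u, w) = u**2 - 412*w (h(u, w) = (u**2 - 413*w) + w = u**2 - 412*w)
v(G) = 2*G**2 (v(G) = G*(2*G) = 2*G**2)
K(z) = 3*z**2 + 153*z (K(z) = (z**2 + 153*z) + 2*z**2 = 3*z**2 + 153*z)
sqrt(h(552, 112) + K(-284)) = sqrt((552**2 - 412*112) + 3*(-284)*(51 - 284)) = sqrt((304704 - 46144) + 3*(-284)*(-233)) = sqrt(258560 + 198516) = sqrt(457076) = 2*sqrt(114269)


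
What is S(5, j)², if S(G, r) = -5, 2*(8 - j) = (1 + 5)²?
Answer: 25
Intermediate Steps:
j = -10 (j = 8 - (1 + 5)²/2 = 8 - ½*6² = 8 - ½*36 = 8 - 18 = -10)
S(5, j)² = (-5)² = 25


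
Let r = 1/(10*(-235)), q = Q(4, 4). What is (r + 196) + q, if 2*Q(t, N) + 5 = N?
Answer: 229712/1175 ≈ 195.50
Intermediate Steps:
Q(t, N) = -5/2 + N/2
q = -½ (q = -5/2 + (½)*4 = -5/2 + 2 = -½ ≈ -0.50000)
r = -1/2350 (r = 1/(-2350) = -1/2350 ≈ -0.00042553)
(r + 196) + q = (-1/2350 + 196) - ½ = 460599/2350 - ½ = 229712/1175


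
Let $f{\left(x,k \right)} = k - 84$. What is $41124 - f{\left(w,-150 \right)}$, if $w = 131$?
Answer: $41358$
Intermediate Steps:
$f{\left(x,k \right)} = -84 + k$
$41124 - f{\left(w,-150 \right)} = 41124 - \left(-84 - 150\right) = 41124 - -234 = 41124 + 234 = 41358$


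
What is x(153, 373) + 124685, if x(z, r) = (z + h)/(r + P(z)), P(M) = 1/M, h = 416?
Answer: 7115860007/57070 ≈ 1.2469e+5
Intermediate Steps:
x(z, r) = (416 + z)/(r + 1/z) (x(z, r) = (z + 416)/(r + 1/z) = (416 + z)/(r + 1/z))
x(153, 373) + 124685 = 153*(416 + 153)/(1 + 373*153) + 124685 = 153*569/(1 + 57069) + 124685 = 153*569/57070 + 124685 = 153*(1/57070)*569 + 124685 = 87057/57070 + 124685 = 7115860007/57070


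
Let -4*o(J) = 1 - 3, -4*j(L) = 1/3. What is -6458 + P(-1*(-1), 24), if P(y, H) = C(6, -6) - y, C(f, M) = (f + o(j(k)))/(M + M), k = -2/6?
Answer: -155029/24 ≈ -6459.5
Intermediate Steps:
k = -⅓ (k = -2*⅙ = -⅓ ≈ -0.33333)
j(L) = -1/12 (j(L) = -1/(4*3) = -¼*⅓ = -1/12)
o(J) = ½ (o(J) = -(1 - 3)/4 = -¼*(-2) = ½)
C(f, M) = (½ + f)/(2*M) (C(f, M) = (f + ½)/(M + M) = (½ + f)/((2*M)) = (½ + f)*(1/(2*M)) = (½ + f)/(2*M))
P(y, H) = -13/24 - y (P(y, H) = (¼)*(1 + 2*6)/(-6) - y = (¼)*(-⅙)*(1 + 12) - y = (¼)*(-⅙)*13 - y = -13/24 - y)
-6458 + P(-1*(-1), 24) = -6458 + (-13/24 - (-1)*(-1)) = -6458 + (-13/24 - 1*1) = -6458 + (-13/24 - 1) = -6458 - 37/24 = -155029/24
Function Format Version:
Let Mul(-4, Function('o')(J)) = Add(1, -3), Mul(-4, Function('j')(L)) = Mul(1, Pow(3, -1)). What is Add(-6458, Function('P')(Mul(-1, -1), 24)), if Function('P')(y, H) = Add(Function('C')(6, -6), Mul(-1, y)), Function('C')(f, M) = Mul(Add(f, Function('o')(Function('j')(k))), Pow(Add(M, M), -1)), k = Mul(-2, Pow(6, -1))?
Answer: Rational(-155029, 24) ≈ -6459.5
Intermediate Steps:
k = Rational(-1, 3) (k = Mul(-2, Rational(1, 6)) = Rational(-1, 3) ≈ -0.33333)
Function('j')(L) = Rational(-1, 12) (Function('j')(L) = Mul(Rational(-1, 4), Mul(1, Pow(3, -1))) = Mul(Rational(-1, 4), Mul(1, Rational(1, 3))) = Mul(Rational(-1, 4), Rational(1, 3)) = Rational(-1, 12))
Function('o')(J) = Rational(1, 2) (Function('o')(J) = Mul(Rational(-1, 4), Add(1, -3)) = Mul(Rational(-1, 4), -2) = Rational(1, 2))
Function('C')(f, M) = Mul(Rational(1, 2), Pow(M, -1), Add(Rational(1, 2), f)) (Function('C')(f, M) = Mul(Add(f, Rational(1, 2)), Pow(Add(M, M), -1)) = Mul(Add(Rational(1, 2), f), Pow(Mul(2, M), -1)) = Mul(Add(Rational(1, 2), f), Mul(Rational(1, 2), Pow(M, -1))) = Mul(Rational(1, 2), Pow(M, -1), Add(Rational(1, 2), f)))
Function('P')(y, H) = Add(Rational(-13, 24), Mul(-1, y)) (Function('P')(y, H) = Add(Mul(Rational(1, 4), Pow(-6, -1), Add(1, Mul(2, 6))), Mul(-1, y)) = Add(Mul(Rational(1, 4), Rational(-1, 6), Add(1, 12)), Mul(-1, y)) = Add(Mul(Rational(1, 4), Rational(-1, 6), 13), Mul(-1, y)) = Add(Rational(-13, 24), Mul(-1, y)))
Add(-6458, Function('P')(Mul(-1, -1), 24)) = Add(-6458, Add(Rational(-13, 24), Mul(-1, Mul(-1, -1)))) = Add(-6458, Add(Rational(-13, 24), Mul(-1, 1))) = Add(-6458, Add(Rational(-13, 24), -1)) = Add(-6458, Rational(-37, 24)) = Rational(-155029, 24)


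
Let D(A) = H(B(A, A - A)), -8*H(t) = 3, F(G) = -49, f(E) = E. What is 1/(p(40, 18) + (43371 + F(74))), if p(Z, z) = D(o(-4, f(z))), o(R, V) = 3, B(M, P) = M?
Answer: 8/346573 ≈ 2.3083e-5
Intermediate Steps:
H(t) = -3/8 (H(t) = -⅛*3 = -3/8)
D(A) = -3/8
p(Z, z) = -3/8
1/(p(40, 18) + (43371 + F(74))) = 1/(-3/8 + (43371 - 49)) = 1/(-3/8 + 43322) = 1/(346573/8) = 8/346573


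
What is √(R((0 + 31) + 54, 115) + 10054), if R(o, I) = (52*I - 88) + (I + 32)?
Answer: 11*√133 ≈ 126.86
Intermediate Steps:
R(o, I) = -56 + 53*I (R(o, I) = (-88 + 52*I) + (32 + I) = -56 + 53*I)
√(R((0 + 31) + 54, 115) + 10054) = √((-56 + 53*115) + 10054) = √((-56 + 6095) + 10054) = √(6039 + 10054) = √16093 = 11*√133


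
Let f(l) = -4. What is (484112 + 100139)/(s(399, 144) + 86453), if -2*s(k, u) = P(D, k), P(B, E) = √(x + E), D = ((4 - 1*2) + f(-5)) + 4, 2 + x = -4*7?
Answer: 202041006812/29896484467 + 3505506*√41/29896484467 ≈ 6.7588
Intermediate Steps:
x = -30 (x = -2 - 4*7 = -2 - 28 = -30)
D = 2 (D = ((4 - 1*2) - 4) + 4 = ((4 - 2) - 4) + 4 = (2 - 4) + 4 = -2 + 4 = 2)
P(B, E) = √(-30 + E)
s(k, u) = -√(-30 + k)/2
(484112 + 100139)/(s(399, 144) + 86453) = (484112 + 100139)/(-√(-30 + 399)/2 + 86453) = 584251/(-3*√41/2 + 86453) = 584251/(86453 - 3*√41/2)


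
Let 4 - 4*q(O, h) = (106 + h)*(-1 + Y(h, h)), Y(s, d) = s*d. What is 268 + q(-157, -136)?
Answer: 277963/2 ≈ 1.3898e+5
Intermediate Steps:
Y(s, d) = d*s
q(O, h) = 1 - (-1 + h²)*(106 + h)/4 (q(O, h) = 1 - (106 + h)*(-1 + h*h)/4 = 1 - (106 + h)*(-1 + h²)/4 = 1 - (-1 + h²)*(106 + h)/4)
268 + q(-157, -136) = 268 + (55/2 - 53/2*(-136)² - ¼*(-136)³ + (¼)*(-136)) = 268 + (55/2 - 53/2*18496 - ¼*(-2515456) - 34) = 268 + (55/2 - 490144 + 628864 - 34) = 268 + 277427/2 = 277963/2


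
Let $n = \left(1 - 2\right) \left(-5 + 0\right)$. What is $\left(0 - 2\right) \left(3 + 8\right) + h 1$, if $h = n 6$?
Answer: $8$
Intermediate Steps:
$n = 5$ ($n = \left(-1\right) \left(-5\right) = 5$)
$h = 30$ ($h = 5 \cdot 6 = 30$)
$\left(0 - 2\right) \left(3 + 8\right) + h 1 = \left(0 - 2\right) \left(3 + 8\right) + 30 \cdot 1 = \left(-2\right) 11 + 30 = -22 + 30 = 8$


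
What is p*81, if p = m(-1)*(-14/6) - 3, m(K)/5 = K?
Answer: 702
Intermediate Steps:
m(K) = 5*K
p = 26/3 (p = (5*(-1))*(-14/6) - 3 = -(-70)/6 - 3 = -5*(-7/3) - 3 = 35/3 - 3 = 26/3 ≈ 8.6667)
p*81 = (26/3)*81 = 702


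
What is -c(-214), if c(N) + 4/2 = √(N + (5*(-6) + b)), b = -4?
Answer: 2 - 2*I*√62 ≈ 2.0 - 15.748*I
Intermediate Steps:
c(N) = -2 + √(-34 + N) (c(N) = -2 + √(N + (5*(-6) - 4)) = -2 + √(N + (-30 - 4)) = -2 + √(N - 34) = -2 + √(-34 + N))
-c(-214) = -(-2 + √(-34 - 214)) = -(-2 + √(-248)) = -(-2 + 2*I*√62) = 2 - 2*I*√62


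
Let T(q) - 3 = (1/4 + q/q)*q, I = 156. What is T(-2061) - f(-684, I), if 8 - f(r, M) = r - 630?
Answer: -15581/4 ≈ -3895.3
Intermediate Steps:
f(r, M) = 638 - r (f(r, M) = 8 - (r - 630) = 8 - (-630 + r) = 8 + (630 - r) = 638 - r)
T(q) = 3 + 5*q/4 (T(q) = 3 + (1/4 + q/q)*q = 3 + (1*(¼) + 1)*q = 3 + (¼ + 1)*q = 3 + 5*q/4)
T(-2061) - f(-684, I) = (3 + (5/4)*(-2061)) - (638 - 1*(-684)) = (3 - 10305/4) - (638 + 684) = -10293/4 - 1*1322 = -10293/4 - 1322 = -15581/4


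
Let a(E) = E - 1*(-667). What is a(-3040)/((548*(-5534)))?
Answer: 2373/3032632 ≈ 0.00078249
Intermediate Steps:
a(E) = 667 + E (a(E) = E + 667 = 667 + E)
a(-3040)/((548*(-5534))) = (667 - 3040)/((548*(-5534))) = -2373/(-3032632) = -2373*(-1/3032632) = 2373/3032632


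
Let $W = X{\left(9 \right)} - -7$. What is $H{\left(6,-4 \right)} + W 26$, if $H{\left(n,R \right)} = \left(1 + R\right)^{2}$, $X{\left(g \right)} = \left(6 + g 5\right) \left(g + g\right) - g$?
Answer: $23825$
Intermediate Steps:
$X{\left(g \right)} = - g + 2 g \left(6 + 5 g\right)$ ($X{\left(g \right)} = \left(6 + 5 g\right) 2 g - g = 2 g \left(6 + 5 g\right) - g = - g + 2 g \left(6 + 5 g\right)$)
$W = 916$ ($W = 9 \left(11 + 10 \cdot 9\right) - -7 = 9 \left(11 + 90\right) + 7 = 9 \cdot 101 + 7 = 909 + 7 = 916$)
$H{\left(6,-4 \right)} + W 26 = \left(1 - 4\right)^{2} + 916 \cdot 26 = \left(-3\right)^{2} + 23816 = 9 + 23816 = 23825$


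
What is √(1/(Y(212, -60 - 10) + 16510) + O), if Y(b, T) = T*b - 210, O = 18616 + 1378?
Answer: √10654802965/730 ≈ 141.40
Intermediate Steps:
O = 19994
Y(b, T) = -210 + T*b
√(1/(Y(212, -60 - 10) + 16510) + O) = √(1/((-210 + (-60 - 10)*212) + 16510) + 19994) = √(1/((-210 - 70*212) + 16510) + 19994) = √(1/((-210 - 14840) + 16510) + 19994) = √(1/(-15050 + 16510) + 19994) = √(1/1460 + 19994) = √(29191241/1460) = √10654802965/730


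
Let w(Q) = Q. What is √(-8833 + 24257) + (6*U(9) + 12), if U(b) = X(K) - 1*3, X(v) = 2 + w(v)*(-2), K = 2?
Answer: -18 + 8*√241 ≈ 106.19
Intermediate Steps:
X(v) = 2 - 2*v (X(v) = 2 + v*(-2) = 2 - 2*v)
U(b) = -5 (U(b) = (2 - 2*2) - 1*3 = (2 - 4) - 3 = -2 - 3 = -5)
√(-8833 + 24257) + (6*U(9) + 12) = √(-8833 + 24257) + (6*(-5) + 12) = √15424 + (-30 + 12) = 8*√241 - 18 = -18 + 8*√241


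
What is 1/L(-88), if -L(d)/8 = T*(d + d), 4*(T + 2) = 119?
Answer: 1/39072 ≈ 2.5594e-5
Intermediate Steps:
T = 111/4 (T = -2 + (¼)*119 = -2 + 119/4 = 111/4 ≈ 27.750)
L(d) = -444*d (L(d) = -222*(d + d) = -222*2*d = -444*d)
1/L(-88) = 1/(-444*(-88)) = 1/39072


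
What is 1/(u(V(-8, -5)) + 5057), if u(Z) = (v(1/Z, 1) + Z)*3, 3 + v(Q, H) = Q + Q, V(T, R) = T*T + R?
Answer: 59/308281 ≈ 0.00019138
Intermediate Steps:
V(T, R) = R + T**2 (V(T, R) = T**2 + R = R + T**2)
v(Q, H) = -3 + 2*Q (v(Q, H) = -3 + (Q + Q) = -3 + 2*Q)
u(Z) = -9 + 3*Z + 6/Z (u(Z) = ((-3 + 2/Z) + Z)*3 = (-3 + Z + 2/Z)*3 = -9 + 3*Z + 6/Z)
1/(u(V(-8, -5)) + 5057) = 1/((-9 + 3*(-5 + (-8)**2) + 6/(-5 + (-8)**2)) + 5057) = 1/((-9 + 3*(-5 + 64) + 6/(-5 + 64)) + 5057) = 1/((-9 + 3*59 + 6/59) + 5057) = 1/((-9 + 177 + 6*(1/59)) + 5057) = 1/((-9 + 177 + 6/59) + 5057) = 1/(9918/59 + 5057) = 1/(308281/59) = 59/308281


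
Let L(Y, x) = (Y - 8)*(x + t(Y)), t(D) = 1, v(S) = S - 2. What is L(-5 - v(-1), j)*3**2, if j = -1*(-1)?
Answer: -180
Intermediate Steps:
v(S) = -2 + S
j = 1
L(Y, x) = (1 + x)*(-8 + Y) (L(Y, x) = (Y - 8)*(x + 1) = (-8 + Y)*(1 + x) = (1 + x)*(-8 + Y))
L(-5 - v(-1), j)*3**2 = (-8 + (-5 - (-2 - 1)) - 8*1 + (-5 - (-2 - 1))*1)*3**2 = (-8 + (-5 - 1*(-3)) - 8 + (-5 - 1*(-3))*1)*9 = (-8 + (-5 + 3) - 8 + (-5 + 3)*1)*9 = (-8 - 2 - 8 - 2*1)*9 = (-8 - 2 - 8 - 2)*9 = -20*9 = -180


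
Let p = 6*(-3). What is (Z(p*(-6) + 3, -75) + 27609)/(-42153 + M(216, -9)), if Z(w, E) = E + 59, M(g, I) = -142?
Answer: -27593/42295 ≈ -0.65239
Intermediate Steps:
p = -18
Z(w, E) = 59 + E
(Z(p*(-6) + 3, -75) + 27609)/(-42153 + M(216, -9)) = ((59 - 75) + 27609)/(-42153 - 142) = (-16 + 27609)/(-42295) = 27593*(-1/42295) = -27593/42295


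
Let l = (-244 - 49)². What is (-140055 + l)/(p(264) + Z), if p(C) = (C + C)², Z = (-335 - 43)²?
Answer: -27103/210834 ≈ -0.12855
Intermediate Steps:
Z = 142884 (Z = (-378)² = 142884)
l = 85849 (l = (-293)² = 85849)
p(C) = 4*C² (p(C) = (2*C)² = 4*C²)
(-140055 + l)/(p(264) + Z) = (-140055 + 85849)/(4*264² + 142884) = -54206/(4*69696 + 142884) = -54206/(278784 + 142884) = -54206/421668 = -54206*1/421668 = -27103/210834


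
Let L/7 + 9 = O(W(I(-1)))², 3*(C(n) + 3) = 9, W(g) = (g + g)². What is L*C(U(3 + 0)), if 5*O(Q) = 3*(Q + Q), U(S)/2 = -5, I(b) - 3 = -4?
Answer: 0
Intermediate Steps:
I(b) = -1 (I(b) = 3 - 4 = -1)
U(S) = -10 (U(S) = 2*(-5) = -10)
W(g) = 4*g² (W(g) = (2*g)² = 4*g²)
C(n) = 0 (C(n) = -3 + (⅓)*9 = -3 + 3 = 0)
O(Q) = 6*Q/5 (O(Q) = (3*(Q + Q))/5 = (3*(2*Q))/5 = (6*Q)/5 = 6*Q/5)
L = 2457/25 (L = -63 + 7*(6*(4*(-1)²)/5)² = -63 + 7*(6*(4*1)/5)² = -63 + 7*((6/5)*4)² = -63 + 7*(24/5)² = -63 + 7*(576/25) = -63 + 4032/25 = 2457/25 ≈ 98.280)
L*C(U(3 + 0)) = (2457/25)*0 = 0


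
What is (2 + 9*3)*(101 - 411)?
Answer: -8990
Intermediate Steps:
(2 + 9*3)*(101 - 411) = (2 + 27)*(-310) = 29*(-310) = -8990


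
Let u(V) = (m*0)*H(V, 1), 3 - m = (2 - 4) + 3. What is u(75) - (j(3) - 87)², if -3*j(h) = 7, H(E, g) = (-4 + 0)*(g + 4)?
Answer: -71824/9 ≈ -7980.4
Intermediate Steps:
H(E, g) = -16 - 4*g (H(E, g) = -4*(4 + g) = -16 - 4*g)
j(h) = -7/3 (j(h) = -⅓*7 = -7/3)
m = 2 (m = 3 - ((2 - 4) + 3) = 3 - (-2 + 3) = 3 - 1*1 = 3 - 1 = 2)
u(V) = 0 (u(V) = (2*0)*(-16 - 4*1) = 0*(-16 - 4) = 0*(-20) = 0)
u(75) - (j(3) - 87)² = 0 - (-7/3 - 87)² = 0 - (-268/3)² = 0 - 1*71824/9 = 0 - 71824/9 = -71824/9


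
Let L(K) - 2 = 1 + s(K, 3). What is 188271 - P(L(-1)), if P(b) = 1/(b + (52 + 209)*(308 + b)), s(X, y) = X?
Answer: 15233383151/80912 ≈ 1.8827e+5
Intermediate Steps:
L(K) = 3 + K (L(K) = 2 + (1 + K) = 3 + K)
P(b) = 1/(80388 + 262*b) (P(b) = 1/(b + 261*(308 + b)) = 1/(b + (80388 + 261*b)) = 1/(80388 + 262*b))
188271 - P(L(-1)) = 188271 - 1/(2*(40194 + 131*(3 - 1))) = 188271 - 1/(2*(40194 + 131*2)) = 188271 - 1/(2*(40194 + 262)) = 188271 - 1/(2*40456) = 188271 - 1*1/80912 = 188271 - 1/80912 = 15233383151/80912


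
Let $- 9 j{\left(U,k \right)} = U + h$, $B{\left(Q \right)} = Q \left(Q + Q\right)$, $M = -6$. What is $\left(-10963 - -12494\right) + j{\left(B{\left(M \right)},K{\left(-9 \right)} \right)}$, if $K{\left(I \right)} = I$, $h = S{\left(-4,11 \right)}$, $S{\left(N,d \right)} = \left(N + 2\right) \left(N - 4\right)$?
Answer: $\frac{13691}{9} \approx 1521.2$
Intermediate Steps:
$S{\left(N,d \right)} = \left(-4 + N\right) \left(2 + N\right)$ ($S{\left(N,d \right)} = \left(2 + N\right) \left(-4 + N\right) = \left(-4 + N\right) \left(2 + N\right)$)
$h = 16$ ($h = -8 + \left(-4\right)^{2} - -8 = -8 + 16 + 8 = 16$)
$B{\left(Q \right)} = 2 Q^{2}$ ($B{\left(Q \right)} = Q 2 Q = 2 Q^{2}$)
$j{\left(U,k \right)} = - \frac{16}{9} - \frac{U}{9}$ ($j{\left(U,k \right)} = - \frac{U + 16}{9} = - \frac{16 + U}{9} = - \frac{16}{9} - \frac{U}{9}$)
$\left(-10963 - -12494\right) + j{\left(B{\left(M \right)},K{\left(-9 \right)} \right)} = \left(-10963 - -12494\right) - \left(\frac{16}{9} + \frac{2 \left(-6\right)^{2}}{9}\right) = \left(-10963 + 12494\right) - \left(\frac{16}{9} + \frac{2 \cdot 36}{9}\right) = 1531 - \frac{88}{9} = \frac{13691}{9}$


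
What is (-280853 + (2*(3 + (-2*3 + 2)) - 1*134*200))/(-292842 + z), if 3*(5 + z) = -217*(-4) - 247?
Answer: 61531/58528 ≈ 1.0513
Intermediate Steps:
z = 202 (z = -5 + (-217*(-4) - 247)/3 = -5 + (868 - 247)/3 = -5 + (⅓)*621 = -5 + 207 = 202)
(-280853 + (2*(3 + (-2*3 + 2)) - 1*134*200))/(-292842 + z) = (-280853 + (2*(3 + (-2*3 + 2)) - 1*134*200))/(-292842 + 202) = (-280853 + (2*(3 + (-6 + 2)) - 134*200))/(-292640) = (-280853 + (2*(3 - 4) - 26800))*(-1/292640) = (-280853 + (2*(-1) - 26800))*(-1/292640) = (-280853 + (-2 - 26800))*(-1/292640) = (-280853 - 26802)*(-1/292640) = -307655*(-1/292640) = 61531/58528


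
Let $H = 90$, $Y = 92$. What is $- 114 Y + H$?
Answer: $-10398$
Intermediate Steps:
$- 114 Y + H = \left(-114\right) 92 + 90 = -10488 + 90 = -10398$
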